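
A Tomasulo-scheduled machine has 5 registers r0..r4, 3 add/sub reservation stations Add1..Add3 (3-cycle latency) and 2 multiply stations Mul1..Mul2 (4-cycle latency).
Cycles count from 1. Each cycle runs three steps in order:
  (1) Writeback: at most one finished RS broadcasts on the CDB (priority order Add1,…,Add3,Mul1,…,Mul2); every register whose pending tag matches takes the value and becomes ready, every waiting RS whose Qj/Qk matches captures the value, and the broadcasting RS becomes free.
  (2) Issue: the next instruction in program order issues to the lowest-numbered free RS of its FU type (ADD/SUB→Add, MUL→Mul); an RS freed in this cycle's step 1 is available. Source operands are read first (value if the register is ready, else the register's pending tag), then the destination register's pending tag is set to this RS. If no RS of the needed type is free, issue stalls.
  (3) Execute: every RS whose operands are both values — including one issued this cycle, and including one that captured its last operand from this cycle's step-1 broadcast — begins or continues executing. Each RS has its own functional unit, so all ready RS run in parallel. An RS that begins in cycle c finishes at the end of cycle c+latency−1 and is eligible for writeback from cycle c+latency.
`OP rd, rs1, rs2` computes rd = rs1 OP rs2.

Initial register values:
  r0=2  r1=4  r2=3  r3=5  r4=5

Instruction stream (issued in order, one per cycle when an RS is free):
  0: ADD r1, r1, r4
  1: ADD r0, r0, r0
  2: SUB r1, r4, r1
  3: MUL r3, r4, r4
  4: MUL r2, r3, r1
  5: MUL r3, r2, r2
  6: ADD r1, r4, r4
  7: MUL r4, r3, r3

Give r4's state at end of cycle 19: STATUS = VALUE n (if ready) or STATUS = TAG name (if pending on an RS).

STATUS = TAG Mul2

cycle 1: issue ADD r1<-Add1 // r0:2,r1:Add1,r2:3,r3:5,r4:5
cycle 2: issue ADD r0<-Add2 // r0:Add2,r1:Add1,r2:3,r3:5,r4:5
cycle 3: issue SUB r1<-Add3 // r0:Add2,r1:Add3,r2:3,r3:5,r4:5
cycle 4: CDB Add1=9; issue MUL r3<-Mul1 // r0:Add2,r1:Add3,r2:3,r3:Mul1,r4:5
cycle 5: CDB Add2=4; issue MUL r2<-Mul2 // r0:4,r1:Add3,r2:Mul2,r3:Mul1,r4:5
cycle 6: stall // r0:4,r1:Add3,r2:Mul2,r3:Mul1,r4:5
cycle 7: CDB Add3=-4; stall // r0:4,r1:-4,r2:Mul2,r3:Mul1,r4:5
cycle 8: CDB Mul1=25; issue MUL r3<-Mul1 // r0:4,r1:-4,r2:Mul2,r3:Mul1,r4:5
cycle 9: issue ADD r1<-Add1 // r0:4,r1:Add1,r2:Mul2,r3:Mul1,r4:5
cycle 10: stall // r0:4,r1:Add1,r2:Mul2,r3:Mul1,r4:5
cycle 11: stall // r0:4,r1:Add1,r2:Mul2,r3:Mul1,r4:5
cycle 12: CDB Add1=10; stall // r0:4,r1:10,r2:Mul2,r3:Mul1,r4:5
cycle 13: CDB Mul2=-100; issue MUL r4<-Mul2 // r0:4,r1:10,r2:-100,r3:Mul1,r4:Mul2
cycle 14: - // r0:4,r1:10,r2:-100,r3:Mul1,r4:Mul2
cycle 15: - // r0:4,r1:10,r2:-100,r3:Mul1,r4:Mul2
cycle 16: - // r0:4,r1:10,r2:-100,r3:Mul1,r4:Mul2
cycle 17: CDB Mul1=10000 // r0:4,r1:10,r2:-100,r3:10000,r4:Mul2
cycle 18: - // r0:4,r1:10,r2:-100,r3:10000,r4:Mul2
cycle 19: - // r0:4,r1:10,r2:-100,r3:10000,r4:Mul2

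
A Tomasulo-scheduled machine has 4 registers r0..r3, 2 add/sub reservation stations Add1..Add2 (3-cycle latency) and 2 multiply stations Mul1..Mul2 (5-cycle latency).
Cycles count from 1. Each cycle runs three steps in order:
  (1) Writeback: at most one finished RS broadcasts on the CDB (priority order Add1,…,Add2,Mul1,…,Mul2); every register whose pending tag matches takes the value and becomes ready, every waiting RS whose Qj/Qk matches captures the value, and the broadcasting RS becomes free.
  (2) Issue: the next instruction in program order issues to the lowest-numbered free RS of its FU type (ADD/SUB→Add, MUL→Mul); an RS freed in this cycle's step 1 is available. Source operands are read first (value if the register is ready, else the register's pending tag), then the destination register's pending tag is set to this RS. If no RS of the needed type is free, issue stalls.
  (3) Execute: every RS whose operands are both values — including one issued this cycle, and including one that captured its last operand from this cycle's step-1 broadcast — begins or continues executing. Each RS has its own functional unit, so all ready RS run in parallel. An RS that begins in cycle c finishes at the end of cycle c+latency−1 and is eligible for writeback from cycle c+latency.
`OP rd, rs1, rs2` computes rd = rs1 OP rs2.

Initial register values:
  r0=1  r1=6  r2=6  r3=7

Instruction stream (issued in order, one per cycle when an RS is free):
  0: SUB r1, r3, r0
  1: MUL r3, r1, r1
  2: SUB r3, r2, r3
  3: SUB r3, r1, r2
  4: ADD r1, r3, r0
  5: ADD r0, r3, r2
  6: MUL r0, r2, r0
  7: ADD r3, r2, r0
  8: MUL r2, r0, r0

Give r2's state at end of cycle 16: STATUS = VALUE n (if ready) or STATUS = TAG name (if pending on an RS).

STATUS = TAG Mul2

cycle 1: issue SUB r1<-Add1 // r0:1,r1:Add1,r2:6,r3:7
cycle 2: issue MUL r3<-Mul1 // r0:1,r1:Add1,r2:6,r3:Mul1
cycle 3: issue SUB r3<-Add2 // r0:1,r1:Add1,r2:6,r3:Add2
cycle 4: CDB Add1=6; issue SUB r3<-Add1 // r0:1,r1:6,r2:6,r3:Add1
cycle 5: stall // r0:1,r1:6,r2:6,r3:Add1
cycle 6: stall // r0:1,r1:6,r2:6,r3:Add1
cycle 7: CDB Add1=0; issue ADD r1<-Add1 // r0:1,r1:Add1,r2:6,r3:0
cycle 8: stall // r0:1,r1:Add1,r2:6,r3:0
cycle 9: CDB Mul1=36; stall // r0:1,r1:Add1,r2:6,r3:0
cycle 10: CDB Add1=1; issue ADD r0<-Add1 // r0:Add1,r1:1,r2:6,r3:0
cycle 11: issue MUL r0<-Mul1 // r0:Mul1,r1:1,r2:6,r3:0
cycle 12: CDB Add2=-30; issue ADD r3<-Add2 // r0:Mul1,r1:1,r2:6,r3:Add2
cycle 13: CDB Add1=6; issue MUL r2<-Mul2 // r0:Mul1,r1:1,r2:Mul2,r3:Add2
cycle 14: - // r0:Mul1,r1:1,r2:Mul2,r3:Add2
cycle 15: - // r0:Mul1,r1:1,r2:Mul2,r3:Add2
cycle 16: - // r0:Mul1,r1:1,r2:Mul2,r3:Add2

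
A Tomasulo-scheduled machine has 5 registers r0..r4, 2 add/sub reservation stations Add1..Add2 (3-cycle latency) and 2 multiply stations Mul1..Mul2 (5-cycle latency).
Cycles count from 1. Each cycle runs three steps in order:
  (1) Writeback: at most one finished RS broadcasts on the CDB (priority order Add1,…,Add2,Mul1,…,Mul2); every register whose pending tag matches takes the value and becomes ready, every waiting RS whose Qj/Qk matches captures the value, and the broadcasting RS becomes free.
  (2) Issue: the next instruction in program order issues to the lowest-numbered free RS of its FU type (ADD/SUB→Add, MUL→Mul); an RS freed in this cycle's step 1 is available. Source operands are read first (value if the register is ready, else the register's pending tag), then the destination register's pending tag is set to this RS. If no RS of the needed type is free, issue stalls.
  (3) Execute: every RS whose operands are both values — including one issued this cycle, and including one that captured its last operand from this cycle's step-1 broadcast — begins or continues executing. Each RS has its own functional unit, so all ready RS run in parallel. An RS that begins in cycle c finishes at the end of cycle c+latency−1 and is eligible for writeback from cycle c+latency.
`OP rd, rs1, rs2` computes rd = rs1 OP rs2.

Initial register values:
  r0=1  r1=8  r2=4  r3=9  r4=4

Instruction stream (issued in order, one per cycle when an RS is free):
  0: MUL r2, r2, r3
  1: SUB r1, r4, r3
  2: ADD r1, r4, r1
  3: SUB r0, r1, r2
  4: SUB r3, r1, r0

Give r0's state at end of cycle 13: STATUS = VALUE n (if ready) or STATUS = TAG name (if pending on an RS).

  c1: issue MUL r2<-Mul1  regs: r0:1,r1:8,r2:Mul1,r3:9,r4:4
  c2: issue SUB r1<-Add1  regs: r0:1,r1:Add1,r2:Mul1,r3:9,r4:4
  c3: issue ADD r1<-Add2  regs: r0:1,r1:Add2,r2:Mul1,r3:9,r4:4
  c4: stall  regs: r0:1,r1:Add2,r2:Mul1,r3:9,r4:4
  c5: CDB Add1=-5; issue SUB r0<-Add1  regs: r0:Add1,r1:Add2,r2:Mul1,r3:9,r4:4
  c6: CDB Mul1=36; stall  regs: r0:Add1,r1:Add2,r2:36,r3:9,r4:4
  c7: stall  regs: r0:Add1,r1:Add2,r2:36,r3:9,r4:4
  c8: CDB Add2=-1; issue SUB r3<-Add2  regs: r0:Add1,r1:-1,r2:36,r3:Add2,r4:4
  c9: -  regs: r0:Add1,r1:-1,r2:36,r3:Add2,r4:4
  c10: -  regs: r0:Add1,r1:-1,r2:36,r3:Add2,r4:4
  c11: CDB Add1=-37  regs: r0:-37,r1:-1,r2:36,r3:Add2,r4:4
  c12: -  regs: r0:-37,r1:-1,r2:36,r3:Add2,r4:4
  c13: -  regs: r0:-37,r1:-1,r2:36,r3:Add2,r4:4

STATUS = VALUE -37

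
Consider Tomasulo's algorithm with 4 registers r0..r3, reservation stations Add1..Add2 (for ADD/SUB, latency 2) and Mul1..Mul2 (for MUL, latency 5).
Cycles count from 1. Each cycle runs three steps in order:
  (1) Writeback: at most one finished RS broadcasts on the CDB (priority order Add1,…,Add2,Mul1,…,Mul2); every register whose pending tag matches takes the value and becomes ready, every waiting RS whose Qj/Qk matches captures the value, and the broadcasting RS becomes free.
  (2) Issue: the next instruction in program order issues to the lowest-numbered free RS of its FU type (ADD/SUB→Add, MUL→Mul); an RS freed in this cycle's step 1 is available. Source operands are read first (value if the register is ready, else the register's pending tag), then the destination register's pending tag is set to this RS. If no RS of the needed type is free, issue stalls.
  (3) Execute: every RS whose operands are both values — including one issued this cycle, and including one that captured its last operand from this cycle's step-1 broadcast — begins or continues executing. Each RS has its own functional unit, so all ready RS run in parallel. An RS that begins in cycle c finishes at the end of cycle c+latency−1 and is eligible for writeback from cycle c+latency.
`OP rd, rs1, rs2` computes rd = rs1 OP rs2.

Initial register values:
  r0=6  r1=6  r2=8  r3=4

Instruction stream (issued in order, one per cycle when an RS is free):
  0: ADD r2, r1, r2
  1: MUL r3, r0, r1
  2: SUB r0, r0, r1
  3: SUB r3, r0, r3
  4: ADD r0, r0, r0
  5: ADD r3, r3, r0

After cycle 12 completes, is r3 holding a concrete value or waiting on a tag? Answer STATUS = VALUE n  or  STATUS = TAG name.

STATUS = VALUE -36

  c1: issue ADD r2<-Add1  regs: r0:6,r1:6,r2:Add1,r3:4
  c2: issue MUL r3<-Mul1  regs: r0:6,r1:6,r2:Add1,r3:Mul1
  c3: CDB Add1=14; issue SUB r0<-Add1  regs: r0:Add1,r1:6,r2:14,r3:Mul1
  c4: issue SUB r3<-Add2  regs: r0:Add1,r1:6,r2:14,r3:Add2
  c5: CDB Add1=0; issue ADD r0<-Add1  regs: r0:Add1,r1:6,r2:14,r3:Add2
  c6: stall  regs: r0:Add1,r1:6,r2:14,r3:Add2
  c7: CDB Add1=0; issue ADD r3<-Add1  regs: r0:0,r1:6,r2:14,r3:Add1
  c8: CDB Mul1=36  regs: r0:0,r1:6,r2:14,r3:Add1
  c9: -  regs: r0:0,r1:6,r2:14,r3:Add1
  c10: CDB Add2=-36  regs: r0:0,r1:6,r2:14,r3:Add1
  c11: -  regs: r0:0,r1:6,r2:14,r3:Add1
  c12: CDB Add1=-36  regs: r0:0,r1:6,r2:14,r3:-36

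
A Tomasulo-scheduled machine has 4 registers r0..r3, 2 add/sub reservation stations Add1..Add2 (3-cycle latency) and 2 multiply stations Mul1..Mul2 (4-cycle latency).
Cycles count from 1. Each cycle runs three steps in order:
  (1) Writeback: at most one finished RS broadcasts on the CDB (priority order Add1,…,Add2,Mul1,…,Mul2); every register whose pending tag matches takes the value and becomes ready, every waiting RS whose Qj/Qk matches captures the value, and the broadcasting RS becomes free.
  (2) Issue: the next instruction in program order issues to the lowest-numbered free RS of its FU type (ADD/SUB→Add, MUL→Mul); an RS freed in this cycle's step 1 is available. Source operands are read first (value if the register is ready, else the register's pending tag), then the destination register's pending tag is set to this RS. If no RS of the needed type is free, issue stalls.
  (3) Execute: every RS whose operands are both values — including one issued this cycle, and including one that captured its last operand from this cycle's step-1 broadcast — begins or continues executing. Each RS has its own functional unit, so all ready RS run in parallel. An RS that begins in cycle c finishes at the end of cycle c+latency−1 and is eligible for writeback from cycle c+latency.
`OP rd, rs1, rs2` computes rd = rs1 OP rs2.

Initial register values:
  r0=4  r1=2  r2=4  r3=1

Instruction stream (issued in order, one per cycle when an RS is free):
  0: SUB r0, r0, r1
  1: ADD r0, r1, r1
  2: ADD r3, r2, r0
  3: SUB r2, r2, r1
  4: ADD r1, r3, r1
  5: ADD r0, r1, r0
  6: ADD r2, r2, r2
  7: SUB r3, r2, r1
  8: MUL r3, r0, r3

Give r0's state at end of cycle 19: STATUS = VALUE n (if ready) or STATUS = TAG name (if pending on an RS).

  c1: issue SUB r0<-Add1  regs: r0:Add1,r1:2,r2:4,r3:1
  c2: issue ADD r0<-Add2  regs: r0:Add2,r1:2,r2:4,r3:1
  c3: stall  regs: r0:Add2,r1:2,r2:4,r3:1
  c4: CDB Add1=2; issue ADD r3<-Add1  regs: r0:Add2,r1:2,r2:4,r3:Add1
  c5: CDB Add2=4; issue SUB r2<-Add2  regs: r0:4,r1:2,r2:Add2,r3:Add1
  c6: stall  regs: r0:4,r1:2,r2:Add2,r3:Add1
  c7: stall  regs: r0:4,r1:2,r2:Add2,r3:Add1
  c8: CDB Add1=8; issue ADD r1<-Add1  regs: r0:4,r1:Add1,r2:Add2,r3:8
  c9: CDB Add2=2; issue ADD r0<-Add2  regs: r0:Add2,r1:Add1,r2:2,r3:8
  c10: stall  regs: r0:Add2,r1:Add1,r2:2,r3:8
  c11: CDB Add1=10; issue ADD r2<-Add1  regs: r0:Add2,r1:10,r2:Add1,r3:8
  c12: stall  regs: r0:Add2,r1:10,r2:Add1,r3:8
  c13: stall  regs: r0:Add2,r1:10,r2:Add1,r3:8
  c14: CDB Add1=4; issue SUB r3<-Add1  regs: r0:Add2,r1:10,r2:4,r3:Add1
  c15: CDB Add2=14; issue MUL r3<-Mul1  regs: r0:14,r1:10,r2:4,r3:Mul1
  c16: -  regs: r0:14,r1:10,r2:4,r3:Mul1
  c17: CDB Add1=-6  regs: r0:14,r1:10,r2:4,r3:Mul1
  c18: -  regs: r0:14,r1:10,r2:4,r3:Mul1
  c19: -  regs: r0:14,r1:10,r2:4,r3:Mul1

STATUS = VALUE 14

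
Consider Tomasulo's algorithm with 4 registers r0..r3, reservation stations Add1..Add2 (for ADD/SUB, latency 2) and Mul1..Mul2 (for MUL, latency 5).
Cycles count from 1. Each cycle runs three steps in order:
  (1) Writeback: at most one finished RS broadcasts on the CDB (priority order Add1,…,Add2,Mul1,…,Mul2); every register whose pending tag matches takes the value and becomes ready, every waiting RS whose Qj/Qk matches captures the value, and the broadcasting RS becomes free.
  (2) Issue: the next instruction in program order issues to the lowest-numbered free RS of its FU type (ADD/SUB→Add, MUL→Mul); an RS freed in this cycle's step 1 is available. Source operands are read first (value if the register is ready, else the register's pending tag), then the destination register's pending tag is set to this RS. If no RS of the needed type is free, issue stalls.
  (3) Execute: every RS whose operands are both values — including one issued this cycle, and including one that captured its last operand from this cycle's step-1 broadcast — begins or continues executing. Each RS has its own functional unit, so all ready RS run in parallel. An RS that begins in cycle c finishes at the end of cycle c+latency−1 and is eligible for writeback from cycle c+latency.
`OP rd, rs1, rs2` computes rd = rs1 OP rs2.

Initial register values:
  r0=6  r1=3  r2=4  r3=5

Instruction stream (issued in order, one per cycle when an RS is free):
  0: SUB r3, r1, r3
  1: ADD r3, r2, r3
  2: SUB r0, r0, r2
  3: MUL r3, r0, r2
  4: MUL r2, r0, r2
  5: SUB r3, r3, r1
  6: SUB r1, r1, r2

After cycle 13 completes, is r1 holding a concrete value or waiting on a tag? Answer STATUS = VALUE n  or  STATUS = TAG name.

STATUS = VALUE -5

  c1: issue SUB r3<-Add1  regs: r0:6,r1:3,r2:4,r3:Add1
  c2: issue ADD r3<-Add2  regs: r0:6,r1:3,r2:4,r3:Add2
  c3: CDB Add1=-2; issue SUB r0<-Add1  regs: r0:Add1,r1:3,r2:4,r3:Add2
  c4: issue MUL r3<-Mul1  regs: r0:Add1,r1:3,r2:4,r3:Mul1
  c5: CDB Add1=2; issue MUL r2<-Mul2  regs: r0:2,r1:3,r2:Mul2,r3:Mul1
  c6: CDB Add2=2; issue SUB r3<-Add1  regs: r0:2,r1:3,r2:Mul2,r3:Add1
  c7: issue SUB r1<-Add2  regs: r0:2,r1:Add2,r2:Mul2,r3:Add1
  c8: -  regs: r0:2,r1:Add2,r2:Mul2,r3:Add1
  c9: -  regs: r0:2,r1:Add2,r2:Mul2,r3:Add1
  c10: CDB Mul1=8  regs: r0:2,r1:Add2,r2:Mul2,r3:Add1
  c11: CDB Mul2=8  regs: r0:2,r1:Add2,r2:8,r3:Add1
  c12: CDB Add1=5  regs: r0:2,r1:Add2,r2:8,r3:5
  c13: CDB Add2=-5  regs: r0:2,r1:-5,r2:8,r3:5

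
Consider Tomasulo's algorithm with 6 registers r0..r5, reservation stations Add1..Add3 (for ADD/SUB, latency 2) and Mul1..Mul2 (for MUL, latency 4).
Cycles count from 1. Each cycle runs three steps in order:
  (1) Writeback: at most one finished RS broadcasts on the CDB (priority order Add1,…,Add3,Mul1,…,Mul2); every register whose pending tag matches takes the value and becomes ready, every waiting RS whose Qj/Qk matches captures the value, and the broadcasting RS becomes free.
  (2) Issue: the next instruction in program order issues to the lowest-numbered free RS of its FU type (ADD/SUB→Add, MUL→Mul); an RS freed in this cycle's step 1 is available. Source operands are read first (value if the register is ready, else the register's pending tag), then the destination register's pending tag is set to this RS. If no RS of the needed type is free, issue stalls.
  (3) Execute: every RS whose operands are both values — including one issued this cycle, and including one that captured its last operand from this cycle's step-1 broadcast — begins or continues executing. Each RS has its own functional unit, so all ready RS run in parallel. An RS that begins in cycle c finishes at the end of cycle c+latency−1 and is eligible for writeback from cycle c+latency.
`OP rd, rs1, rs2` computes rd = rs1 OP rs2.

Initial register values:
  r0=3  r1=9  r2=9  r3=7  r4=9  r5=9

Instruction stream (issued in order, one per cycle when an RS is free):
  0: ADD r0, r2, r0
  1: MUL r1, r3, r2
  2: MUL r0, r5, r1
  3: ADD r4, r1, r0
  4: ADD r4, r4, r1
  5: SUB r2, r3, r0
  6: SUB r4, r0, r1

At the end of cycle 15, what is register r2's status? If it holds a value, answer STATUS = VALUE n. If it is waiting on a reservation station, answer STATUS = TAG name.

  c1: issue ADD r0<-Add1  regs: r0:Add1,r1:9,r2:9,r3:7,r4:9,r5:9
  c2: issue MUL r1<-Mul1  regs: r0:Add1,r1:Mul1,r2:9,r3:7,r4:9,r5:9
  c3: CDB Add1=12; issue MUL r0<-Mul2  regs: r0:Mul2,r1:Mul1,r2:9,r3:7,r4:9,r5:9
  c4: issue ADD r4<-Add1  regs: r0:Mul2,r1:Mul1,r2:9,r3:7,r4:Add1,r5:9
  c5: issue ADD r4<-Add2  regs: r0:Mul2,r1:Mul1,r2:9,r3:7,r4:Add2,r5:9
  c6: CDB Mul1=63; issue SUB r2<-Add3  regs: r0:Mul2,r1:63,r2:Add3,r3:7,r4:Add2,r5:9
  c7: stall  regs: r0:Mul2,r1:63,r2:Add3,r3:7,r4:Add2,r5:9
  c8: stall  regs: r0:Mul2,r1:63,r2:Add3,r3:7,r4:Add2,r5:9
  c9: stall  regs: r0:Mul2,r1:63,r2:Add3,r3:7,r4:Add2,r5:9
  c10: CDB Mul2=567; stall  regs: r0:567,r1:63,r2:Add3,r3:7,r4:Add2,r5:9
  c11: stall  regs: r0:567,r1:63,r2:Add3,r3:7,r4:Add2,r5:9
  c12: CDB Add1=630; issue SUB r4<-Add1  regs: r0:567,r1:63,r2:Add3,r3:7,r4:Add1,r5:9
  c13: CDB Add3=-560  regs: r0:567,r1:63,r2:-560,r3:7,r4:Add1,r5:9
  c14: CDB Add1=504  regs: r0:567,r1:63,r2:-560,r3:7,r4:504,r5:9
  c15: CDB Add2=693  regs: r0:567,r1:63,r2:-560,r3:7,r4:504,r5:9

STATUS = VALUE -560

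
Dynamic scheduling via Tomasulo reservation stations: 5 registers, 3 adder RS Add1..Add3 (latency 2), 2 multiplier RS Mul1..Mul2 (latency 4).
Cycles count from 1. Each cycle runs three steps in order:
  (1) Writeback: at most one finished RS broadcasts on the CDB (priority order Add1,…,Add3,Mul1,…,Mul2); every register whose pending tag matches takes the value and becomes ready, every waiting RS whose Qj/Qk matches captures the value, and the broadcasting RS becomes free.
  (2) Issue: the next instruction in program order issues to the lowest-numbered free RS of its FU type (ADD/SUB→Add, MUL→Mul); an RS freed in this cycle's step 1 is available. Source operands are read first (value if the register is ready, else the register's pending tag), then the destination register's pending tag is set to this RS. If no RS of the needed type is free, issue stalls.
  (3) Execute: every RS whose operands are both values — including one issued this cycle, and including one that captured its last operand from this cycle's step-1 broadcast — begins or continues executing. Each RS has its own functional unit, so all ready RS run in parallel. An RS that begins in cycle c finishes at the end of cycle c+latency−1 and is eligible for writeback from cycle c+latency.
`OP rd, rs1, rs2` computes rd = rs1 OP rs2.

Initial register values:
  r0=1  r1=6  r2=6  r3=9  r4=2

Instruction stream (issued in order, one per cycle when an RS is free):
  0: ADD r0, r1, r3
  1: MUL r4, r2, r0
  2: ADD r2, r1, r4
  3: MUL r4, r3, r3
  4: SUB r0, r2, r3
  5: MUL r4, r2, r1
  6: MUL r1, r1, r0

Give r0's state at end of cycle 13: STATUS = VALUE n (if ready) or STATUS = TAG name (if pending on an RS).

  c1: issue ADD r0<-Add1  regs: r0:Add1,r1:6,r2:6,r3:9,r4:2
  c2: issue MUL r4<-Mul1  regs: r0:Add1,r1:6,r2:6,r3:9,r4:Mul1
  c3: CDB Add1=15; issue ADD r2<-Add1  regs: r0:15,r1:6,r2:Add1,r3:9,r4:Mul1
  c4: issue MUL r4<-Mul2  regs: r0:15,r1:6,r2:Add1,r3:9,r4:Mul2
  c5: issue SUB r0<-Add2  regs: r0:Add2,r1:6,r2:Add1,r3:9,r4:Mul2
  c6: stall  regs: r0:Add2,r1:6,r2:Add1,r3:9,r4:Mul2
  c7: CDB Mul1=90; issue MUL r4<-Mul1  regs: r0:Add2,r1:6,r2:Add1,r3:9,r4:Mul1
  c8: CDB Mul2=81; issue MUL r1<-Mul2  regs: r0:Add2,r1:Mul2,r2:Add1,r3:9,r4:Mul1
  c9: CDB Add1=96  regs: r0:Add2,r1:Mul2,r2:96,r3:9,r4:Mul1
  c10: -  regs: r0:Add2,r1:Mul2,r2:96,r3:9,r4:Mul1
  c11: CDB Add2=87  regs: r0:87,r1:Mul2,r2:96,r3:9,r4:Mul1
  c12: -  regs: r0:87,r1:Mul2,r2:96,r3:9,r4:Mul1
  c13: CDB Mul1=576  regs: r0:87,r1:Mul2,r2:96,r3:9,r4:576

STATUS = VALUE 87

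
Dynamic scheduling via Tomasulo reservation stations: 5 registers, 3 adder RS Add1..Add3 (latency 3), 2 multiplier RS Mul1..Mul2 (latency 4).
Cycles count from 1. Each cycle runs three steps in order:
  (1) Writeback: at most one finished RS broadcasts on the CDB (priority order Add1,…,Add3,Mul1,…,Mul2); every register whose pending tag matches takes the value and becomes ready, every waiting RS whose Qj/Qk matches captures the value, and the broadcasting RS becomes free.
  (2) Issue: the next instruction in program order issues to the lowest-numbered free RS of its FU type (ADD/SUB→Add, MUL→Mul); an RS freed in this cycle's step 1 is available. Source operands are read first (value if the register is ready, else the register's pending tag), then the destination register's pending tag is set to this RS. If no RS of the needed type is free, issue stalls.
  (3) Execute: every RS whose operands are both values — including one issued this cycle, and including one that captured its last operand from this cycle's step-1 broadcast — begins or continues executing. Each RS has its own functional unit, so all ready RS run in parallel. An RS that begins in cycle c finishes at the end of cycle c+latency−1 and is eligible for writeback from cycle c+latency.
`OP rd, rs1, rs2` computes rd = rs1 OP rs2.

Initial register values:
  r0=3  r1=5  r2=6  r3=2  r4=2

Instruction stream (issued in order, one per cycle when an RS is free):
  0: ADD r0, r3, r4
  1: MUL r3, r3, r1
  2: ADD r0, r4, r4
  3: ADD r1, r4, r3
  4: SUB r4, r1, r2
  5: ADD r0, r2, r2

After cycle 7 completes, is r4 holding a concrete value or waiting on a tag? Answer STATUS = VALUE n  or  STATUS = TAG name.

  c1: issue ADD r0<-Add1  regs: r0:Add1,r1:5,r2:6,r3:2,r4:2
  c2: issue MUL r3<-Mul1  regs: r0:Add1,r1:5,r2:6,r3:Mul1,r4:2
  c3: issue ADD r0<-Add2  regs: r0:Add2,r1:5,r2:6,r3:Mul1,r4:2
  c4: CDB Add1=4; issue ADD r1<-Add1  regs: r0:Add2,r1:Add1,r2:6,r3:Mul1,r4:2
  c5: issue SUB r4<-Add3  regs: r0:Add2,r1:Add1,r2:6,r3:Mul1,r4:Add3
  c6: CDB Add2=4; issue ADD r0<-Add2  regs: r0:Add2,r1:Add1,r2:6,r3:Mul1,r4:Add3
  c7: CDB Mul1=10  regs: r0:Add2,r1:Add1,r2:6,r3:10,r4:Add3

STATUS = TAG Add3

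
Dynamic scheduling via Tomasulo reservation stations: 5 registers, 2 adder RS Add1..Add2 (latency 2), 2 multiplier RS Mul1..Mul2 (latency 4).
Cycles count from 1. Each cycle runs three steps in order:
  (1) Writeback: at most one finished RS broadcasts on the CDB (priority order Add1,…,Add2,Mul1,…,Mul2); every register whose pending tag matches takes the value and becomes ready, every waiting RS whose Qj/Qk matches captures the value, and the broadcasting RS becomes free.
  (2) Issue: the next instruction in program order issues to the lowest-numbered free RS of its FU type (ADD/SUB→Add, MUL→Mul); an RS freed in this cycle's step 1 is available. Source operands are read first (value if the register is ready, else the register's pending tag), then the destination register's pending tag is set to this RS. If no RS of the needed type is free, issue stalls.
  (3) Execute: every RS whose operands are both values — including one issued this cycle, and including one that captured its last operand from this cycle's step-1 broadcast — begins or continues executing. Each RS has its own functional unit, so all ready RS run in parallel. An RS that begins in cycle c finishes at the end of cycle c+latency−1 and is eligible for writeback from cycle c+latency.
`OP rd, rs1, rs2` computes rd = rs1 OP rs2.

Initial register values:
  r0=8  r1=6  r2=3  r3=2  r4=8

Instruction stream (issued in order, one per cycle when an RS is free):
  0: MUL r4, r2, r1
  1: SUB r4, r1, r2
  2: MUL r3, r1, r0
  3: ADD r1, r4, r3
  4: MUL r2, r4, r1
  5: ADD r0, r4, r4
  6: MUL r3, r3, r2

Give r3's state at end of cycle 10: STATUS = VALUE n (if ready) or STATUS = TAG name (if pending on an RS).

  c1: issue MUL r4<-Mul1  regs: r0:8,r1:6,r2:3,r3:2,r4:Mul1
  c2: issue SUB r4<-Add1  regs: r0:8,r1:6,r2:3,r3:2,r4:Add1
  c3: issue MUL r3<-Mul2  regs: r0:8,r1:6,r2:3,r3:Mul2,r4:Add1
  c4: CDB Add1=3; issue ADD r1<-Add1  regs: r0:8,r1:Add1,r2:3,r3:Mul2,r4:3
  c5: CDB Mul1=18; issue MUL r2<-Mul1  regs: r0:8,r1:Add1,r2:Mul1,r3:Mul2,r4:3
  c6: issue ADD r0<-Add2  regs: r0:Add2,r1:Add1,r2:Mul1,r3:Mul2,r4:3
  c7: CDB Mul2=48; issue MUL r3<-Mul2  regs: r0:Add2,r1:Add1,r2:Mul1,r3:Mul2,r4:3
  c8: CDB Add2=6  regs: r0:6,r1:Add1,r2:Mul1,r3:Mul2,r4:3
  c9: CDB Add1=51  regs: r0:6,r1:51,r2:Mul1,r3:Mul2,r4:3
  c10: -  regs: r0:6,r1:51,r2:Mul1,r3:Mul2,r4:3

STATUS = TAG Mul2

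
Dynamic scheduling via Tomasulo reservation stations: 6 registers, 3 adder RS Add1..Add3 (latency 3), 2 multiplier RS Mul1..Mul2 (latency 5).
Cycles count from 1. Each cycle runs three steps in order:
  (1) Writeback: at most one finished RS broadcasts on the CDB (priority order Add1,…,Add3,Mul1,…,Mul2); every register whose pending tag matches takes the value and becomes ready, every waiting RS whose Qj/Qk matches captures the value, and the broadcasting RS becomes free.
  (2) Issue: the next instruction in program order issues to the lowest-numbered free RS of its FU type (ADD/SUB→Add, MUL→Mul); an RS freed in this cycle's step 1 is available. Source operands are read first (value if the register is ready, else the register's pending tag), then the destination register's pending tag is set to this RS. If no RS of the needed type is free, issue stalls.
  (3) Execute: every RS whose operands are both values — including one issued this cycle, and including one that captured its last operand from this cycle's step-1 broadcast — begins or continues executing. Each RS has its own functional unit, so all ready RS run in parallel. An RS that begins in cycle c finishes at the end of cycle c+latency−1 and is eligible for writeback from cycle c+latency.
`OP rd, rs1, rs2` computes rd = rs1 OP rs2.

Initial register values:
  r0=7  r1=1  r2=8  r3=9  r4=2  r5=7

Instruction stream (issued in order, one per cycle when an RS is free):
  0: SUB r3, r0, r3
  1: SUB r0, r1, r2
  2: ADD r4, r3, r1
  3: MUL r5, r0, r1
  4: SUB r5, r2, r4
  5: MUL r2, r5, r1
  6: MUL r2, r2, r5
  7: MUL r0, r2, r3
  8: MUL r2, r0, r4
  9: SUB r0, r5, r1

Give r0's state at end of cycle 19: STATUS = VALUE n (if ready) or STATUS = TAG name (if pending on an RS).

STATUS = TAG Mul2

  c1: issue SUB r3<-Add1  regs: r0:7,r1:1,r2:8,r3:Add1,r4:2,r5:7
  c2: issue SUB r0<-Add2  regs: r0:Add2,r1:1,r2:8,r3:Add1,r4:2,r5:7
  c3: issue ADD r4<-Add3  regs: r0:Add2,r1:1,r2:8,r3:Add1,r4:Add3,r5:7
  c4: CDB Add1=-2; issue MUL r5<-Mul1  regs: r0:Add2,r1:1,r2:8,r3:-2,r4:Add3,r5:Mul1
  c5: CDB Add2=-7; issue SUB r5<-Add1  regs: r0:-7,r1:1,r2:8,r3:-2,r4:Add3,r5:Add1
  c6: issue MUL r2<-Mul2  regs: r0:-7,r1:1,r2:Mul2,r3:-2,r4:Add3,r5:Add1
  c7: CDB Add3=-1; stall  regs: r0:-7,r1:1,r2:Mul2,r3:-2,r4:-1,r5:Add1
  c8: stall  regs: r0:-7,r1:1,r2:Mul2,r3:-2,r4:-1,r5:Add1
  c9: stall  regs: r0:-7,r1:1,r2:Mul2,r3:-2,r4:-1,r5:Add1
  c10: CDB Add1=9; stall  regs: r0:-7,r1:1,r2:Mul2,r3:-2,r4:-1,r5:9
  c11: CDB Mul1=-7; issue MUL r2<-Mul1  regs: r0:-7,r1:1,r2:Mul1,r3:-2,r4:-1,r5:9
  c12: stall  regs: r0:-7,r1:1,r2:Mul1,r3:-2,r4:-1,r5:9
  c13: stall  regs: r0:-7,r1:1,r2:Mul1,r3:-2,r4:-1,r5:9
  c14: stall  regs: r0:-7,r1:1,r2:Mul1,r3:-2,r4:-1,r5:9
  c15: CDB Mul2=9; issue MUL r0<-Mul2  regs: r0:Mul2,r1:1,r2:Mul1,r3:-2,r4:-1,r5:9
  c16: stall  regs: r0:Mul2,r1:1,r2:Mul1,r3:-2,r4:-1,r5:9
  c17: stall  regs: r0:Mul2,r1:1,r2:Mul1,r3:-2,r4:-1,r5:9
  c18: stall  regs: r0:Mul2,r1:1,r2:Mul1,r3:-2,r4:-1,r5:9
  c19: stall  regs: r0:Mul2,r1:1,r2:Mul1,r3:-2,r4:-1,r5:9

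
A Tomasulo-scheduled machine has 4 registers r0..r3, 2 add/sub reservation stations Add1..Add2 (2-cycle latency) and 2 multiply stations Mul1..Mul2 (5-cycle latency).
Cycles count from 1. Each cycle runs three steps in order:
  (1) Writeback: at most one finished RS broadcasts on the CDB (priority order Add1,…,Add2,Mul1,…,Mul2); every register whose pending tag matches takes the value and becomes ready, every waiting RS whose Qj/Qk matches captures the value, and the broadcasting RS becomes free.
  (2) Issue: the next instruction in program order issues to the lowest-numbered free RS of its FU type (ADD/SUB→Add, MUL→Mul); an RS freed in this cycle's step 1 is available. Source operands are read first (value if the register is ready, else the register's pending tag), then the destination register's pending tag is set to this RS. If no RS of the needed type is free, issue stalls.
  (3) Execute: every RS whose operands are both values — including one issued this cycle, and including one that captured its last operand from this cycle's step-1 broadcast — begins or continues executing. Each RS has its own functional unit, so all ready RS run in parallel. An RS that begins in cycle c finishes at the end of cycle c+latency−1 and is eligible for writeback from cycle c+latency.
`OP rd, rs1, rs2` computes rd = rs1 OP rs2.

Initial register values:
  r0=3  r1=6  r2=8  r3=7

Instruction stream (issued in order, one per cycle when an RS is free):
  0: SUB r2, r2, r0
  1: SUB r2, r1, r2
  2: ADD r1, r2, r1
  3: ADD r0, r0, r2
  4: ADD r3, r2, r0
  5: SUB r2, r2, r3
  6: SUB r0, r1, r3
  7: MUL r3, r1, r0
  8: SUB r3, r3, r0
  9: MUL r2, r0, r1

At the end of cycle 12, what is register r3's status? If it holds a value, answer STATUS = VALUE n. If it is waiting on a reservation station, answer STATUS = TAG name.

STATUS = TAG Add1

c1: issue SUB r2<-Add1 | r0:3,r1:6,r2:Add1,r3:7
c2: issue SUB r2<-Add2 | r0:3,r1:6,r2:Add2,r3:7
c3: CDB Add1=5; issue ADD r1<-Add1 | r0:3,r1:Add1,r2:Add2,r3:7
c4: stall | r0:3,r1:Add1,r2:Add2,r3:7
c5: CDB Add2=1; issue ADD r0<-Add2 | r0:Add2,r1:Add1,r2:1,r3:7
c6: stall | r0:Add2,r1:Add1,r2:1,r3:7
c7: CDB Add1=7; issue ADD r3<-Add1 | r0:Add2,r1:7,r2:1,r3:Add1
c8: CDB Add2=4; issue SUB r2<-Add2 | r0:4,r1:7,r2:Add2,r3:Add1
c9: stall | r0:4,r1:7,r2:Add2,r3:Add1
c10: CDB Add1=5; issue SUB r0<-Add1 | r0:Add1,r1:7,r2:Add2,r3:5
c11: issue MUL r3<-Mul1 | r0:Add1,r1:7,r2:Add2,r3:Mul1
c12: CDB Add1=2; issue SUB r3<-Add1 | r0:2,r1:7,r2:Add2,r3:Add1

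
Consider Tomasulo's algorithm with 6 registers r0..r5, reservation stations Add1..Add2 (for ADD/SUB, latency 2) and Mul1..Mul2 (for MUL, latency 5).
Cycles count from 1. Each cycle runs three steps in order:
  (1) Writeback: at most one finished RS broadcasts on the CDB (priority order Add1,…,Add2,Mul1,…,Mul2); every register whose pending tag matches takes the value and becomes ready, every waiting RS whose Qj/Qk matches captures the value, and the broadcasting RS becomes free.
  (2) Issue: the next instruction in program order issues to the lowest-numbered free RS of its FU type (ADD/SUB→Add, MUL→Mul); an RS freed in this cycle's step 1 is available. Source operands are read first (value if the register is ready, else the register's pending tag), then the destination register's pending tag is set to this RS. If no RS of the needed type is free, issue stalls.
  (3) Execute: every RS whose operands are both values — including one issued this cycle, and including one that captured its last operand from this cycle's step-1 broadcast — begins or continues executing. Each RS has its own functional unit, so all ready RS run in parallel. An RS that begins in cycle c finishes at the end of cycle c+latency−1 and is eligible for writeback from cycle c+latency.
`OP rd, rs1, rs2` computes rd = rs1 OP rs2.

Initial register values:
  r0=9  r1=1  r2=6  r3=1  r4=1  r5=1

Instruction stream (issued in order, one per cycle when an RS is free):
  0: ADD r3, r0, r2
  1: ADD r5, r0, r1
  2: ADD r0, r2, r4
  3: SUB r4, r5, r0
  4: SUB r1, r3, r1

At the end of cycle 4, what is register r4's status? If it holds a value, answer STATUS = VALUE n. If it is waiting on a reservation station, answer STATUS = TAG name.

STATUS = TAG Add2

  c1: issue ADD r3<-Add1  regs: r0:9,r1:1,r2:6,r3:Add1,r4:1,r5:1
  c2: issue ADD r5<-Add2  regs: r0:9,r1:1,r2:6,r3:Add1,r4:1,r5:Add2
  c3: CDB Add1=15; issue ADD r0<-Add1  regs: r0:Add1,r1:1,r2:6,r3:15,r4:1,r5:Add2
  c4: CDB Add2=10; issue SUB r4<-Add2  regs: r0:Add1,r1:1,r2:6,r3:15,r4:Add2,r5:10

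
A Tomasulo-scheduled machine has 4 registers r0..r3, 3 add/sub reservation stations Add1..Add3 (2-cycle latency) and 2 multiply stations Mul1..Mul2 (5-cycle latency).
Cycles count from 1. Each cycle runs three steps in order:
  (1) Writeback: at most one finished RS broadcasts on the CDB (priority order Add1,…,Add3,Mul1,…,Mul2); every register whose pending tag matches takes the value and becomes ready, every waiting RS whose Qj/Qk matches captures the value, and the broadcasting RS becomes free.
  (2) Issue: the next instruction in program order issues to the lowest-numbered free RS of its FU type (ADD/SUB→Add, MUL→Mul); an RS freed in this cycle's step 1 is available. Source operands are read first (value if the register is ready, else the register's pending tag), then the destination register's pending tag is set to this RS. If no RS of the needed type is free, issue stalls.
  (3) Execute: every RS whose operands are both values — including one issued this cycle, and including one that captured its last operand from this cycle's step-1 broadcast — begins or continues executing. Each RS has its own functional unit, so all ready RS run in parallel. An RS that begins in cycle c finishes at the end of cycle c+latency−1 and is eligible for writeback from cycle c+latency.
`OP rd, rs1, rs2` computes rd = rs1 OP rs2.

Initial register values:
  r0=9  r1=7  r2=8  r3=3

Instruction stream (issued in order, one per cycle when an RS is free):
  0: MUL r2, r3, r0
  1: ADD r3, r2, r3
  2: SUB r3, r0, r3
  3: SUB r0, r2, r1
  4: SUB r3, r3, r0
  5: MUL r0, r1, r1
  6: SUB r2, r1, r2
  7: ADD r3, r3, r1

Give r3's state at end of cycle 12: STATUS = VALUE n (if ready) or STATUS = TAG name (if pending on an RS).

STATUS = TAG Add3

  c1: issue MUL r2<-Mul1  regs: r0:9,r1:7,r2:Mul1,r3:3
  c2: issue ADD r3<-Add1  regs: r0:9,r1:7,r2:Mul1,r3:Add1
  c3: issue SUB r3<-Add2  regs: r0:9,r1:7,r2:Mul1,r3:Add2
  c4: issue SUB r0<-Add3  regs: r0:Add3,r1:7,r2:Mul1,r3:Add2
  c5: stall  regs: r0:Add3,r1:7,r2:Mul1,r3:Add2
  c6: CDB Mul1=27; stall  regs: r0:Add3,r1:7,r2:27,r3:Add2
  c7: stall  regs: r0:Add3,r1:7,r2:27,r3:Add2
  c8: CDB Add1=30; issue SUB r3<-Add1  regs: r0:Add3,r1:7,r2:27,r3:Add1
  c9: CDB Add3=20; issue MUL r0<-Mul1  regs: r0:Mul1,r1:7,r2:27,r3:Add1
  c10: CDB Add2=-21; issue SUB r2<-Add2  regs: r0:Mul1,r1:7,r2:Add2,r3:Add1
  c11: issue ADD r3<-Add3  regs: r0:Mul1,r1:7,r2:Add2,r3:Add3
  c12: CDB Add1=-41  regs: r0:Mul1,r1:7,r2:Add2,r3:Add3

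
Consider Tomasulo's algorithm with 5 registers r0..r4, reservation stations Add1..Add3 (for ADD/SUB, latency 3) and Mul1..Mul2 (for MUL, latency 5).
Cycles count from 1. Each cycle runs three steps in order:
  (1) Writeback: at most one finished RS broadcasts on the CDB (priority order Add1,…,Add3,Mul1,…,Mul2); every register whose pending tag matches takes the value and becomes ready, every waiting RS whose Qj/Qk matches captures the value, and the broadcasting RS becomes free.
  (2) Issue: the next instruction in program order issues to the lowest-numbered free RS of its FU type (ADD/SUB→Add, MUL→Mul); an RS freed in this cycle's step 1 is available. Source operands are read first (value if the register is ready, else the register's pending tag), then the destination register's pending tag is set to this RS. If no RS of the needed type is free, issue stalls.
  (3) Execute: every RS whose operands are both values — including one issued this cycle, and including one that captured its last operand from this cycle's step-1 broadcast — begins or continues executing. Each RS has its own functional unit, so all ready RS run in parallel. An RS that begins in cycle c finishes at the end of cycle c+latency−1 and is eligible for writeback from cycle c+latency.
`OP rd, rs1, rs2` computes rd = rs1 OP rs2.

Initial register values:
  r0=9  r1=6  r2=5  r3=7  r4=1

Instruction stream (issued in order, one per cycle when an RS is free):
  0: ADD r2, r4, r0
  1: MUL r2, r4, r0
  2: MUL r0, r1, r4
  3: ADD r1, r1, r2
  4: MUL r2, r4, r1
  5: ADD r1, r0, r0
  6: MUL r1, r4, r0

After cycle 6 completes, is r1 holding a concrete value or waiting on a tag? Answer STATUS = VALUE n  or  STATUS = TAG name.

  c1: issue ADD r2<-Add1  regs: r0:9,r1:6,r2:Add1,r3:7,r4:1
  c2: issue MUL r2<-Mul1  regs: r0:9,r1:6,r2:Mul1,r3:7,r4:1
  c3: issue MUL r0<-Mul2  regs: r0:Mul2,r1:6,r2:Mul1,r3:7,r4:1
  c4: CDB Add1=10; issue ADD r1<-Add1  regs: r0:Mul2,r1:Add1,r2:Mul1,r3:7,r4:1
  c5: stall  regs: r0:Mul2,r1:Add1,r2:Mul1,r3:7,r4:1
  c6: stall  regs: r0:Mul2,r1:Add1,r2:Mul1,r3:7,r4:1

STATUS = TAG Add1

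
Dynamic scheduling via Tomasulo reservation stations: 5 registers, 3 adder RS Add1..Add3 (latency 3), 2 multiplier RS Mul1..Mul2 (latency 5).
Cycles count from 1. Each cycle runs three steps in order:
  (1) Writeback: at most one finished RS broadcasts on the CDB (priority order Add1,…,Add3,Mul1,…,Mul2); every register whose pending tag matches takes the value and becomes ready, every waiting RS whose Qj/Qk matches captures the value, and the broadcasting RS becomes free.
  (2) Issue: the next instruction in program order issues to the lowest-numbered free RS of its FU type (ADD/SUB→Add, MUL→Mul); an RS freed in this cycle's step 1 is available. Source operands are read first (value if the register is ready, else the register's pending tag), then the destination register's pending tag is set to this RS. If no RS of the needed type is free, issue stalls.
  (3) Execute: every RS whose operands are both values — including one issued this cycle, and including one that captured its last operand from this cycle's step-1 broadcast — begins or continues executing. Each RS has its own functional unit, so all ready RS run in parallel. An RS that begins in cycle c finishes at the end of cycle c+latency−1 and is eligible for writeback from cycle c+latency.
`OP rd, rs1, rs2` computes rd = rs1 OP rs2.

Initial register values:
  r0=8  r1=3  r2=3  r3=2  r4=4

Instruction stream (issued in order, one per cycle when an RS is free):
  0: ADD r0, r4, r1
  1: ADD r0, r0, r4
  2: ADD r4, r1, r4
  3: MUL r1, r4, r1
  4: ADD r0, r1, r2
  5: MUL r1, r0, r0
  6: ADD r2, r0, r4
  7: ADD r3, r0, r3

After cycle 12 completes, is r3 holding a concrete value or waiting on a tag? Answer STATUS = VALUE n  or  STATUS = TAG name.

c1: issue ADD r0<-Add1 | r0:Add1,r1:3,r2:3,r3:2,r4:4
c2: issue ADD r0<-Add2 | r0:Add2,r1:3,r2:3,r3:2,r4:4
c3: issue ADD r4<-Add3 | r0:Add2,r1:3,r2:3,r3:2,r4:Add3
c4: CDB Add1=7; issue MUL r1<-Mul1 | r0:Add2,r1:Mul1,r2:3,r3:2,r4:Add3
c5: issue ADD r0<-Add1 | r0:Add1,r1:Mul1,r2:3,r3:2,r4:Add3
c6: CDB Add3=7; issue MUL r1<-Mul2 | r0:Add1,r1:Mul2,r2:3,r3:2,r4:7
c7: CDB Add2=11; issue ADD r2<-Add2 | r0:Add1,r1:Mul2,r2:Add2,r3:2,r4:7
c8: issue ADD r3<-Add3 | r0:Add1,r1:Mul2,r2:Add2,r3:Add3,r4:7
c9: - | r0:Add1,r1:Mul2,r2:Add2,r3:Add3,r4:7
c10: - | r0:Add1,r1:Mul2,r2:Add2,r3:Add3,r4:7
c11: CDB Mul1=21 | r0:Add1,r1:Mul2,r2:Add2,r3:Add3,r4:7
c12: - | r0:Add1,r1:Mul2,r2:Add2,r3:Add3,r4:7

STATUS = TAG Add3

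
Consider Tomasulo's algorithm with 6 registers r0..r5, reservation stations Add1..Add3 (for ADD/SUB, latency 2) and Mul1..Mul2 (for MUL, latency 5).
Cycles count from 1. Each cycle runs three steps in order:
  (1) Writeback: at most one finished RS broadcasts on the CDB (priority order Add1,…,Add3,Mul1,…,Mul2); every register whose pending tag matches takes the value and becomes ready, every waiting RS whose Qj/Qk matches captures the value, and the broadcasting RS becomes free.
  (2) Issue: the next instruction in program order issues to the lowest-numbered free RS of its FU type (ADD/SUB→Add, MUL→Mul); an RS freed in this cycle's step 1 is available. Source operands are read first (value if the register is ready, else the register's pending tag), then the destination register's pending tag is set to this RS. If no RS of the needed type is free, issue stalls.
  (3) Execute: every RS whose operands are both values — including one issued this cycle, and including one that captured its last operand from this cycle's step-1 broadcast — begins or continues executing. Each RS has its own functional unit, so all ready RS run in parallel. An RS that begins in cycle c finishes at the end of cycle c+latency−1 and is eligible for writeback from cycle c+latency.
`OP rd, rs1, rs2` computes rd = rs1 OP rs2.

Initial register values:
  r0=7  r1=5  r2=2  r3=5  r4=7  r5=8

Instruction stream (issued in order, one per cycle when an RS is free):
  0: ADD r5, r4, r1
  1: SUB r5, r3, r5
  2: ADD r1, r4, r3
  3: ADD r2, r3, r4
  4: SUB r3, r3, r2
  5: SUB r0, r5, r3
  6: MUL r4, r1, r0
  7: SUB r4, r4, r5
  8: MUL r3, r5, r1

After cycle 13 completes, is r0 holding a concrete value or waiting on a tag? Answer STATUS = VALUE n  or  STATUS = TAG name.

STATUS = VALUE 0

  c1: issue ADD r5<-Add1  regs: r0:7,r1:5,r2:2,r3:5,r4:7,r5:Add1
  c2: issue SUB r5<-Add2  regs: r0:7,r1:5,r2:2,r3:5,r4:7,r5:Add2
  c3: CDB Add1=12; issue ADD r1<-Add1  regs: r0:7,r1:Add1,r2:2,r3:5,r4:7,r5:Add2
  c4: issue ADD r2<-Add3  regs: r0:7,r1:Add1,r2:Add3,r3:5,r4:7,r5:Add2
  c5: CDB Add1=12; issue SUB r3<-Add1  regs: r0:7,r1:12,r2:Add3,r3:Add1,r4:7,r5:Add2
  c6: CDB Add2=-7; issue SUB r0<-Add2  regs: r0:Add2,r1:12,r2:Add3,r3:Add1,r4:7,r5:-7
  c7: CDB Add3=12; issue MUL r4<-Mul1  regs: r0:Add2,r1:12,r2:12,r3:Add1,r4:Mul1,r5:-7
  c8: issue SUB r4<-Add3  regs: r0:Add2,r1:12,r2:12,r3:Add1,r4:Add3,r5:-7
  c9: CDB Add1=-7; issue MUL r3<-Mul2  regs: r0:Add2,r1:12,r2:12,r3:Mul2,r4:Add3,r5:-7
  c10: -  regs: r0:Add2,r1:12,r2:12,r3:Mul2,r4:Add3,r5:-7
  c11: CDB Add2=0  regs: r0:0,r1:12,r2:12,r3:Mul2,r4:Add3,r5:-7
  c12: -  regs: r0:0,r1:12,r2:12,r3:Mul2,r4:Add3,r5:-7
  c13: -  regs: r0:0,r1:12,r2:12,r3:Mul2,r4:Add3,r5:-7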